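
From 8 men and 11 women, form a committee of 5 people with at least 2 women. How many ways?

Sum over valid woman counts:
C(11,2)C(8,3) = 3080
C(11,3)C(8,2) = 4620
C(11,4)C(8,1) = 2640
C(11,5)C(8,0) = 462
Total: 3080 + 4620 + 2640 + 462.

Final answer: 10802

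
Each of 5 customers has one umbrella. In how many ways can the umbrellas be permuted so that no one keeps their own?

Derangements satisfy D(n) = (n-1)(D(n-1) + D(n-2)), starting from D(0)=1, D(1)=0.
D(2) = 1 x (0 + 1) = 1
D(3) = 2 x (1 + 0) = 2
D(4) = 3 x (2 + 1) = 9
D(5) = 4 x (D(4) + D(3)) = 4 x (9 + 2)

Final answer: D(5) = 44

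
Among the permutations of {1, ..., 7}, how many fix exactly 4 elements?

Choose which 4 elements are fixed: C(7,4) = 35.
Derange the remaining 3 using D(j) = (j-1)(D(j-1) + D(j-2)), D(0)=1, D(1)=0: D(2)=1, D(3)=2.
Total: 35 x 2.

Final answer: C(7,4) D(3) = 70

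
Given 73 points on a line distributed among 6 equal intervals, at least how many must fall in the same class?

By pigeonhole with 73 objects and 6 categories: ceiling(73/6).

Final answer: 13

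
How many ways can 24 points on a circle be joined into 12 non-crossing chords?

The structures are counted by the Catalan number C_n. Here n = 24/2 = 12.
C_n = C(2n,n)/(n+1), so C_{12} = C(24,12)/13 = 2704156/13.

Final answer: C_{12} = 208012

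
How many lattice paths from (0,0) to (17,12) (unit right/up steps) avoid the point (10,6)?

Total paths to (17,12): C(29,12) = 51895935.
Paths through (10,6): C(16,6) x C(13,6) = 13741728.
Avoiding (10,6): 51895935 - 13741728.

Final answer: 38154207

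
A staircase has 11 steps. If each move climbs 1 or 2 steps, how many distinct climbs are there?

Let f(n) be the number of climbs. Removing the last move (1 or 2 steps) gives f(n) = f(n-1) + f(n-2); base cases f(1)=1, f(2)=2.
Computing successive values: f(1)=1, f(2)=2, f(3)=3, f(4)=5, f(5)=8, f(6)=13, f(7)=21, f(8)=34, f(9)=55, f(10)=89, f(11)=144.

Final answer: 144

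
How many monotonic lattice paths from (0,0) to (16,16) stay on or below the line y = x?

Total monotonic paths to (16,16): C(32,16) = 601080390.
Reflecting each bad path at its first crossing gives a bijection with paths to (15,17): C(32,17) = 565722720.
Valid Dyck paths: 601080390 - 565722720.
(This is the Catalan number C_{16}.)

Final answer: C_{16} = 35357670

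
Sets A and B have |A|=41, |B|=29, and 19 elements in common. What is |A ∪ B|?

|A union B| = |A| + |B| - |A intersect B| = 41 + 29 - 19.

Final answer: 51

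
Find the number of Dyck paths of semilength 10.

Total monotonic paths to (10,10): C(20,10) = 184756.
A path is bad iff it touches y = x + 1; reflecting its initial segment maps bad paths bijectively onto all paths to (9,11), of which there are C(20,11) = 167960.
Valid Dyck paths: 184756 - 167960.
(Equivalently, C_{10} = C(20,10)/11 = 184756/11.)

Final answer: C_{10} = 16796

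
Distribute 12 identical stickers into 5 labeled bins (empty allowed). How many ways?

Stars and bars: C(n+k-1, k-1) = C(16,4).

Final answer: C(16,4) = 1820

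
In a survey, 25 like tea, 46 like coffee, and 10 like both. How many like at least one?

|A union B| = |A| + |B| - |A intersect B| = 25 + 46 - 10.

Final answer: 61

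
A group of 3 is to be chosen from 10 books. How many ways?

C(10,3) = 10!/(3! x 7!).

Final answer: \binom{10}{3} = 120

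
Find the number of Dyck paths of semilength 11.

Total monotonic paths to (11,11): C(22,11) = 705432.
Reflecting each bad path at its first crossing gives a bijection with paths to (10,12): C(22,12) = 646646.
Valid Dyck paths: 705432 - 646646.
(Equivalently, C_{11} = C(22,11)/12 = 705432/12.)

Final answer: C_{11} = 58786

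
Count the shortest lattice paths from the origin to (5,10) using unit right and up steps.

Each path has 5 right steps and 10 up steps in some order (15 steps total).
Choose which 10 of the 15 steps are up: C(15,10).

Final answer: C(15,10) = 3003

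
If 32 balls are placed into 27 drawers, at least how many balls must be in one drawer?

By the pigeonhole principle: ceiling(32/27).

Final answer: 2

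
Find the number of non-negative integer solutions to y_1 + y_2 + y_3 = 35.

Stars and bars with 35 stars and 2 bars:
C(35+3-1, 3-1) = C(37,2).

Final answer: C(37,2) = 666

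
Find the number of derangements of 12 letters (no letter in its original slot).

Derangements satisfy D(n) = (n-1)(D(n-1) + D(n-2)), starting from D(0)=1, D(1)=0.
D(2) = 1 x (0 + 1) = 1
D(3) = 2 x (1 + 0) = 2
D(4) = 3 x (2 + 1) = 9
D(5) = 4 x (9 + 2) = 44
D(6) = 5 x (44 + 9) = 265
D(7) = 6 x (265 + 44) = 1854
D(8) = 7 x (1854 + 265) = 14833
D(9) = 8 x (14833 + 1854) = 133496
D(10) = 9 x (133496 + 14833) = 1334961
D(11) = 10 x (1334961 + 133496) = 14684570
D(12) = 11 x (D(11) + D(10)) = 11 x (14684570 + 1334961)

Final answer: D(12) = 176214841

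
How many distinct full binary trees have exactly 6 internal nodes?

This is a standard Catalan-number count: the answer is C_n. Here n = 6.
C_n = C(2n,n)/(n+1), so C_{6} = C(12,6)/7 = 924/7.

Final answer: C_{6} = 132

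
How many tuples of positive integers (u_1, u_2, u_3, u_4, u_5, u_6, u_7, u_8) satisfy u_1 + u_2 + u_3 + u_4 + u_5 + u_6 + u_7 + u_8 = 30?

Substitute u'_i = u_i - 1 (so u'_i >= 0). Then sum u'_i = 30 - 8 = 22.
Stars and bars: C(22+8-1, 8-1) = C(29,7).

Final answer: C(29,7) = 1560780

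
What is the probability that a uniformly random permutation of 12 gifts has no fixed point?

Use the recurrence D(n) = (n-1)(D(n-1) + D(n-2)) with D(0)=1, D(1)=0.
Building up: D(2)=1, D(3)=2, D(4)=9, D(5)=44, D(6)=265, D(7)=1854, D(8)=14833, D(9)=133496, D(10)=1334961, D(11)=14684570, D(12)=176214841.
Total arrangements: 12! = 479001600.
Probability = D(12)/12! = 16019531/43545600.

Final answer: D(12)/12! = 176214841/479001600 = 0.367879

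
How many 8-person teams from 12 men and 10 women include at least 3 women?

Sum over valid woman counts:
C(10,3)C(12,5) = 95040
C(10,4)C(12,4) = 103950
C(10,5)C(12,3) = 55440
C(10,6)C(12,2) = 13860
C(10,7)C(12,1) = 1440
C(10,8)C(12,0) = 45
Total: 95040 + 103950 + 55440 + 13860 + 1440 + 45.

Final answer: 269775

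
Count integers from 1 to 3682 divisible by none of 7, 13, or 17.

|div by 7|=526, |div by 13|=283, |div by 17|=216.
|div by 7&13|=40, |div by 7&17|=30, |div by 13&17|=16, |div by all|=2.
By inclusion-exclusion, divisible by at least one: 526+283+216-40-30-16+2 = 941.
Not divisible by any: 3682 - 941.

Final answer: 2741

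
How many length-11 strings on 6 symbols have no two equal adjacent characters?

First character: 6 choices. Each subsequent: 5 choices (must differ from the previous one).
Total: 6 x 5^10.

Final answer: 6 x 5^{10} = 58593750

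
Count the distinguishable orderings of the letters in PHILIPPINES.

Letters (E:1, H:1, I:3, L:1, N:1, P:3, S:1). Total letters: 11.
Permutations = 11!/(3! x 3!).

Final answer: 1108800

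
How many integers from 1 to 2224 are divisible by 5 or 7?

Multiples of 5: 444. Multiples of 7: 317. Of both (lcm=35): 63.
By inclusion-exclusion: 444 + 317 - 63.

Final answer: 698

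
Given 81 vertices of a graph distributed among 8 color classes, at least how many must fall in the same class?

By pigeonhole with 81 objects and 8 categories: ceiling(81/8).

Final answer: 11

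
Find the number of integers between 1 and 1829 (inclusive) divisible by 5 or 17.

Multiples of 5: 365. Multiples of 17: 107. Of both (lcm=85): 21.
By inclusion-exclusion: 365 + 107 - 21.

Final answer: 451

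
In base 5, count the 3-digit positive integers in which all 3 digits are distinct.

The leading digit has 4 choices (anything but zero); the next has 4 (anything but the first), then 3, and so on, one fewer each time.
Total: 4 x 4 x 3.

Final answer: 48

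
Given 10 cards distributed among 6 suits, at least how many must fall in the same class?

By pigeonhole with 10 objects and 6 categories: ceiling(10/6).

Final answer: 2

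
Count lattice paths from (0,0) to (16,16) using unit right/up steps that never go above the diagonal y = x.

Total monotonic paths to (16,16): C(32,16) = 601080390.
By the reflection principle, paths that go above the diagonal number C(32,17) = 565722720.
Valid Dyck paths: 601080390 - 565722720.
(Check: C(32,16) - C(32,17) = C(32,16)/17, the Catalan number C_{16}.)

Final answer: C_{16} = 35357670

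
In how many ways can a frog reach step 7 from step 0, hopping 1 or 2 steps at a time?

Condition on the final move: it is a 1-step (f(n-1) ways to get there) or a 2-step (f(n-2) ways), so f(n) = f(n-1) + f(n-2), with f(1)=1, f(2)=2.
Building up term by term: f(1)=1, f(2)=2, f(3)=3, f(4)=5, f(5)=8, f(6)=13, f(7)=21.

Final answer: 21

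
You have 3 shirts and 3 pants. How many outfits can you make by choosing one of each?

By the multiplication principle: 3 x 3.

Final answer: 9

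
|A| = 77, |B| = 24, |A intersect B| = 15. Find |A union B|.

|A union B| = |A| + |B| - |A intersect B| = 77 + 24 - 15.

Final answer: 86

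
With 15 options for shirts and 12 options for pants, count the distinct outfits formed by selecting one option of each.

By the multiplication principle: 15 x 12.

Final answer: 180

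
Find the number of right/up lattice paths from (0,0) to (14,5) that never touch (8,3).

Total paths to (14,5): C(19,5) = 11628.
Paths through (8,3): C(11,3) x C(8,2) = 4620.
Avoiding (8,3): 11628 - 4620.

Final answer: 7008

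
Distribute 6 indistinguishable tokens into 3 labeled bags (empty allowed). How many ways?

Stars and bars: C(n+k-1, k-1) = C(8,2).

Final answer: C(8,2) = 28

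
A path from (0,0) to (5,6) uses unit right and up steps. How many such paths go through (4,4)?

Paths (0,0)->(4,4): C(8,4) = 70.
Paths (4,4)->(5,6): C(3,2) = 3.
By multiplication principle: 70 x 3.

Final answer: 210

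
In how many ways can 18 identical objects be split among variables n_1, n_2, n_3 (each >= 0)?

Stars and bars with 18 stars and 2 bars:
C(18+3-1, 3-1) = C(20,2).

Final answer: C(20,2) = 190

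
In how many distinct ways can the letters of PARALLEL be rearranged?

Letters (A:2, E:1, L:3, P:1, R:1). Total letters: 8.
Permutations = 8!/(3! x 2!).

Final answer: 3360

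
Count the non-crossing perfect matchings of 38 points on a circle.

This is counted by the nth Catalan number C_n. Here n = 38/2 = 19.
C_n = C(2n,n)/(n+1), so C_{19} = C(38,19)/20 = 35345263800/20.

Final answer: C_{19} = 1767263190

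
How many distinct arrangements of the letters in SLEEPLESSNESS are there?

Letters (E:4, L:2, N:1, P:1, S:5). Total letters: 13.
Permutations = 13!/(5! x 4! x 2!).

Final answer: 1081080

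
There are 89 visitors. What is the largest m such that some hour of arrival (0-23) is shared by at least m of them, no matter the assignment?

There are 24 possible values for hour of arrival (0-23). With 89 visitors and 24 categories, by pigeonhole: ceiling(89/24).

Final answer: 4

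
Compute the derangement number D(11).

D(n) = (n-1)(D(n-1) + D(n-2)), D(0)=1, D(1)=0.
Building up: D(2)=1, D(3)=2, D(4)=9, D(5)=44, D(6)=265, D(7)=1854, D(8)=14833, D(9)=133496, D(10)=1334961.
D(11) = 10 x (D(10) + D(9)) = 10 x (1334961 + 133496).

Final answer: D(11) = 14684570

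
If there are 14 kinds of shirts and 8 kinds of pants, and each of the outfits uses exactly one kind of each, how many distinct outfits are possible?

By the multiplication principle: 14 x 8.

Final answer: 112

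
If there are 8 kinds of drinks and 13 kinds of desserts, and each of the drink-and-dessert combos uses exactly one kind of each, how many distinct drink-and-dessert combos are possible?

By the multiplication principle: 8 x 13.

Final answer: 104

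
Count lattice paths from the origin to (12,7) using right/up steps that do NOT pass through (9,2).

Total paths to (12,7): C(19,7) = 50388.
Paths through (9,2): C(11,2) x C(8,5) = 3080.
Avoiding (9,2): 50388 - 3080.

Final answer: 47308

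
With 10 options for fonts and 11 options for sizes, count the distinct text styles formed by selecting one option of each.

By the multiplication principle: 10 x 11.

Final answer: 110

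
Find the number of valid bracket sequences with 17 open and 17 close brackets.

This is a standard Catalan-number count: the answer is C_n. Here n = 17 (pairs).
C_n = C(2n,n) - C(2n,n+1), so C_{17} = C(34,17) - C(34,18) = 2333606220 - 2203961430.

Final answer: C_{17} = 129644790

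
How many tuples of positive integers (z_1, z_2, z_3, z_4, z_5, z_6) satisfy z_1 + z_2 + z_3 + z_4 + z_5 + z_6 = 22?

Substitute z'_i = z_i - 1 (so z'_i >= 0). Then sum z'_i = 22 - 6 = 16.
Stars and bars: C(16+6-1, 6-1) = C(21,5).

Final answer: C(21,5) = 20349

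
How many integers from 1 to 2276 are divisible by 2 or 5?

Multiples of 2: 1138. Multiples of 5: 455. Of both (lcm=10): 227.
By inclusion-exclusion: 1138 + 455 - 227.

Final answer: 1366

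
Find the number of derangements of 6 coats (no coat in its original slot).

D(n) = (n-1)(D(n-1) + D(n-2)), D(0)=1, D(1)=0.
D(2) = 1 x (0 + 1) = 1
D(3) = 2 x (1 + 0) = 2
D(4) = 3 x (2 + 1) = 9
D(5) = 4 x (9 + 2) = 44
D(6) = 5 x (D(5) + D(4)) = 5 x (44 + 9)

Final answer: D(6) = 265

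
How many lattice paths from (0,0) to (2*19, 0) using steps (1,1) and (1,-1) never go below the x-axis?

Total monotonic paths to (19,19): C(38,19) = 35345263800.
Paths that cross above y=x (reflection bijection): C(38,20) = 33578000610.
Valid Dyck paths: 35345263800 - 33578000610.
(This is the Catalan number C_{19}.)

Final answer: C_{19} = 1767263190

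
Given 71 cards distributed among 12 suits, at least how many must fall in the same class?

By pigeonhole with 71 objects and 12 categories: ceiling(71/12).

Final answer: 6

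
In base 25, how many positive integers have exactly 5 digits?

In base 25, the leading digit has 24 choices (1..24); each of the remaining 4 digits has 25 choices.
Total: 24 x 25^4.

Final answer: 9375000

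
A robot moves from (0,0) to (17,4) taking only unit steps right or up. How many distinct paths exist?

Each path has 17 right steps and 4 up steps in some order (21 steps total).
Choose which 4 of the 21 steps are up: C(21,4).

Final answer: C(21,4) = 5985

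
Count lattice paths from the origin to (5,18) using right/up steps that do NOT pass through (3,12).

Total paths to (5,18): C(23,18) = 33649.
Paths through (3,12): C(15,12) x C(8,6) = 12740.
Avoiding (3,12): 33649 - 12740.

Final answer: 20909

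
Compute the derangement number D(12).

Use the recurrence D(n) = (n-1)(D(n-1) + D(n-2)) with D(0)=1, D(1)=0.
Building up: D(2)=1, D(3)=2, D(4)=9, D(5)=44, D(6)=265, D(7)=1854, D(8)=14833, D(9)=133496, D(10)=1334961, D(11)=14684570.
D(12) = 11 x (D(11) + D(10)) = 11 x (14684570 + 1334961).

Final answer: D(12) = 176214841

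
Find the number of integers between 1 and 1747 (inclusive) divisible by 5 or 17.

Multiples of 5: 349. Multiples of 17: 102. Of both (lcm=85): 20.
By inclusion-exclusion: 349 + 102 - 20.

Final answer: 431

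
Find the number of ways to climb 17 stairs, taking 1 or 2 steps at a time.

Let f(n) be the number of climbs. Removing the last move (1 or 2 steps) gives f(n) = f(n-1) + f(n-2); base cases f(1)=1, f(2)=2.
Iterating the recurrence: f(1)=1, f(2)=2, f(3)=3, f(4)=5, f(5)=8, f(6)=13, f(7)=21, f(8)=34, f(9)=55, f(10)=89, f(11)=144, f(12)=233, f(13)=377, f(14)=610, f(15)=987, f(16)=1597, f(17)=2584.

Final answer: 2584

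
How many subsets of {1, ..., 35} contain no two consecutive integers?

Condition on whether n belongs to the subset: if not, any valid subset of {1, ..., n-1} works (a(n-1)); if so, n-1 is excluded and the rest is a valid subset of {1, ..., n-2} (a(n-2)). Hence a(n) = a(n-1) + a(n-2), a(1)=2, a(2)=3.
Iterating the recurrence: a(1)=2, a(2)=3, a(3)=5, a(4)=8, a(5)=13, a(6)=21, a(7)=34, a(8)=55, a(9)=89, a(10)=144, a(11)=233, a(12)=377, a(13)=610, a(14)=987, a(15)=1597, a(16)=2584, a(17)=4181, a(18)=6765, a(19)=10946, a(20)=17711, a(21)=28657, a(22)=46368, a(23)=75025, a(24)=121393, a(25)=196418, a(26)=317811, a(27)=514229, a(28)=832040, a(29)=1346269, a(30)=2178309, a(31)=3524578, a(32)=5702887, a(33)=9227465, a(34)=14930352, a(35)=24157817.

Final answer: 24157817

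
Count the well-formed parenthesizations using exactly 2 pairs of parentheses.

This is counted by the nth Catalan number C_n. Here n = 2 (pairs).
C_n = (2n)!/(n!(n+1)!), so C_{2} = 4!/(2! x 3!) = C(4,2)/3 = 6/3.

Final answer: C_{2} = 2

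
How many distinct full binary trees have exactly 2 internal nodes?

The structures are counted by the Catalan number C_n. Here n = 2.
Using C_0 = 1 and C_(k+1) = C_k x 2(2k+1)/(k+2), build up term by term: C_1=1, C_2=2.

Final answer: C_{2} = 2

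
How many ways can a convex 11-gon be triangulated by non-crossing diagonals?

This is counted by the nth Catalan number C_n. Here n = 11 - 2 = 9.
C_n = (2n)!/(n!(n+1)!), so C_{9} = 18!/(9! x 10!) = C(18,9)/10 = 48620/10.

Final answer: C_{9} = 4862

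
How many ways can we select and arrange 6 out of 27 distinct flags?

P(27,6) = 27!/(27-6)! = 27!/21!.

Final answer: P(27,6) = 213127200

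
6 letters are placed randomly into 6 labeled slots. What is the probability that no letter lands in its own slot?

Use the recurrence D(n) = (n-1)(D(n-1) + D(n-2)) with D(0)=1, D(1)=0.
Building up: D(2)=1, D(3)=2, D(4)=9, D(5)=44, D(6)=265.
Total arrangements: 6! = 720.
Probability = D(6)/6! = 53/144.

Final answer: D(6)/6! = 265/720 = 0.368056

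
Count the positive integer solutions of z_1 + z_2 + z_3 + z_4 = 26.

Substitute z'_i = z_i - 1 (so z'_i >= 0). Then sum z'_i = 26 - 4 = 22.
Stars and bars: C(22+4-1, 4-1) = C(25,3).

Final answer: C(25,3) = 2300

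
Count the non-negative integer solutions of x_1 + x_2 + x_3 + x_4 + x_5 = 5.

Stars and bars with 5 stars and 4 bars:
C(5+5-1, 5-1) = C(9,4).

Final answer: C(9,4) = 126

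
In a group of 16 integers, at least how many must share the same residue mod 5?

There are 5 possible values for residue mod 5. With 16 integers and 5 categories, by pigeonhole: ceiling(16/5).

Final answer: 4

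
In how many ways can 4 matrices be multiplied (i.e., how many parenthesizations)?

The structures are counted by the Catalan number C_n. Here n = 4 - 1 = 3.
C_n = C(2n,n) - C(2n,n+1), so C_{3} = C(6,3) - C(6,4) = 20 - 15.

Final answer: C_{3} = 5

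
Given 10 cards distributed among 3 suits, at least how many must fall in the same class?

By pigeonhole with 10 objects and 3 categories: ceiling(10/3).

Final answer: 4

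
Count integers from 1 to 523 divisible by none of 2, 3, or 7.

|div by 2|=261, |div by 3|=174, |div by 7|=74.
|div by 2&3|=87, |div by 2&7|=37, |div by 3&7|=24, |div by all|=12.
By inclusion-exclusion, divisible by at least one: 261+174+74-87-37-24+12 = 373.
Not divisible by any: 523 - 373.

Final answer: 150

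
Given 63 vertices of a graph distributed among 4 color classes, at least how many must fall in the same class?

By pigeonhole with 63 objects and 4 categories: ceiling(63/4).

Final answer: 16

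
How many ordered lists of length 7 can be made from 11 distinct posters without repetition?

P(11,7) = 11!/(11-7)! = 11!/4!.

Final answer: P(11,7) = 1663200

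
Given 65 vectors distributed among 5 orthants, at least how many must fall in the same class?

By pigeonhole with 65 objects and 5 categories: ceiling(65/5).

Final answer: 13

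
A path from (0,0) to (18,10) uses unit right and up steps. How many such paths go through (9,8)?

Paths (0,0)->(9,8): C(17,8) = 24310.
Paths (9,8)->(18,10): C(11,2) = 55.
By multiplication principle: 24310 x 55.

Final answer: 1337050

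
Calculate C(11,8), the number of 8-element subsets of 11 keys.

C(11,8) = 11!/(8! x 3!).

Final answer: \binom{11}{8} = 165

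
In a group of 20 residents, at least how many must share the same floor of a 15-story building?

There are 15 possible values for floor of a 15-story building. With 20 residents and 15 categories, by pigeonhole: ceiling(20/15).

Final answer: 2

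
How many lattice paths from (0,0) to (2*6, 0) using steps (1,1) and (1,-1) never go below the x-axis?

Total monotonic paths to (6,6): C(12,6) = 924.
Reflecting each bad path at its first crossing gives a bijection with paths to (5,7): C(12,7) = 792.
Valid Dyck paths: 924 - 792.
(These counts are the Catalan numbers.)

Final answer: C_{6} = 132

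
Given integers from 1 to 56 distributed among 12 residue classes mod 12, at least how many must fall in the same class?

By pigeonhole with 56 objects and 12 categories: ceiling(56/12).

Final answer: 5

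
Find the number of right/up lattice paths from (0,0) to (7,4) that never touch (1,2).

Total paths to (7,4): C(11,4) = 330.
Paths through (1,2): C(3,2) x C(8,2) = 84.
Avoiding (1,2): 330 - 84.

Final answer: 246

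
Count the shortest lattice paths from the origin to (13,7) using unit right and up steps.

Each path has 13 right steps and 7 up steps in some order (20 steps total).
Choose which 7 of the 20 steps are up: C(20,7).

Final answer: C(20,7) = 77520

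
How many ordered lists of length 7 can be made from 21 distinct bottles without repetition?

P(21,7) = 21!/(21-7)! = 21!/14!.

Final answer: P(21,7) = 586051200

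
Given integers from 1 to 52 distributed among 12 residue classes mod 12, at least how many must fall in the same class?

By pigeonhole with 52 objects and 12 categories: ceiling(52/12).

Final answer: 5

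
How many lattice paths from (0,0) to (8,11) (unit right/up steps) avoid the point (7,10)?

Total paths to (8,11): C(19,11) = 75582.
Paths through (7,10): C(17,10) x C(2,1) = 38896.
Avoiding (7,10): 75582 - 38896.

Final answer: 36686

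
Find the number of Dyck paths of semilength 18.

Total monotonic paths to (18,18): C(36,18) = 9075135300.
Paths that cross above y=x (reflection bijection): C(36,19) = 8597496600.
Valid Dyck paths: 9075135300 - 8597496600.
(Check: C(36,18) - C(36,19) = C(36,18)/19, the Catalan number C_{18}.)

Final answer: C_{18} = 477638700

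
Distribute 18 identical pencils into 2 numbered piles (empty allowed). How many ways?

Stars and bars: C(n+k-1, k-1) = C(19,1).

Final answer: C(19,1) = 19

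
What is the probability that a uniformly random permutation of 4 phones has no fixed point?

Use the recurrence D(n) = (n-1)(D(n-1) + D(n-2)) with D(0)=1, D(1)=0.
Building up: D(2)=1, D(3)=2, D(4)=9.
Total arrangements: 4! = 24.
Probability = D(4)/4! = 3/8.

Final answer: D(4)/4! = 9/24 = 0.375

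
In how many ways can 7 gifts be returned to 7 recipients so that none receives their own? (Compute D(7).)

Derangements satisfy D(n) = (n-1)(D(n-1) + D(n-2)), starting from D(0)=1, D(1)=0.
D(2) = 1 x (0 + 1) = 1
D(3) = 2 x (1 + 0) = 2
D(4) = 3 x (2 + 1) = 9
D(5) = 4 x (9 + 2) = 44
D(6) = 5 x (44 + 9) = 265
D(7) = 6 x (D(6) + D(5)) = 6 x (265 + 44)

Final answer: D(7) = 1854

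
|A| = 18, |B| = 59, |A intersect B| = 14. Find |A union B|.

|A union B| = |A| + |B| - |A intersect B| = 18 + 59 - 14.

Final answer: 63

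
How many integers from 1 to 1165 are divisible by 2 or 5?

Multiples of 2: 582. Multiples of 5: 233. Of both (lcm=10): 116.
By inclusion-exclusion: 582 + 233 - 116.

Final answer: 699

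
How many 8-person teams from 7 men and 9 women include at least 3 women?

Sum over valid woman counts:
C(9,3)C(7,5) = 1764
C(9,4)C(7,4) = 4410
C(9,5)C(7,3) = 4410
C(9,6)C(7,2) = 1764
C(9,7)C(7,1) = 252
C(9,8)C(7,0) = 9
Total: 1764 + 4410 + 4410 + 1764 + 252 + 9.

Final answer: 12609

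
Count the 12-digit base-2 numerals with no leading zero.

These are the integers in [2^11, 2^12), so the count is 2^12 - 2^11 = 1 x 2^11.

Final answer: 2048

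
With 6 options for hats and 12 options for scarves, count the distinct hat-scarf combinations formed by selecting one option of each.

By the multiplication principle: 6 x 12.

Final answer: 72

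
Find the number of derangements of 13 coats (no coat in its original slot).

Derangements satisfy D(n) = (n-1)(D(n-1) + D(n-2)), starting from D(0)=1, D(1)=0.
D(2) = 1 x (0 + 1) = 1
D(3) = 2 x (1 + 0) = 2
D(4) = 3 x (2 + 1) = 9
D(5) = 4 x (9 + 2) = 44
D(6) = 5 x (44 + 9) = 265
D(7) = 6 x (265 + 44) = 1854
D(8) = 7 x (1854 + 265) = 14833
D(9) = 8 x (14833 + 1854) = 133496
D(10) = 9 x (133496 + 14833) = 1334961
D(11) = 10 x (1334961 + 133496) = 14684570
D(12) = 11 x (14684570 + 1334961) = 176214841
D(13) = 12 x (D(12) + D(11)) = 12 x (176214841 + 14684570)

Final answer: D(13) = 2290792932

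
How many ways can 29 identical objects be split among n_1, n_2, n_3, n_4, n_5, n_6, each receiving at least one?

Substitute n'_i = n_i - 1 (so n'_i >= 0). Then sum n'_i = 29 - 6 = 23.
Stars and bars: C(23+6-1, 6-1) = C(28,5).

Final answer: C(28,5) = 98280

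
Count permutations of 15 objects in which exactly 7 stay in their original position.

Choose which 7 elements are fixed: C(15,7) = 6435.
Derange the remaining 8 using D(j) = (j-1)(D(j-1) + D(j-2)), D(0)=1, D(1)=0: D(2)=1, D(3)=2, D(4)=9, D(5)=44, D(6)=265, D(7)=1854, D(8)=14833.
Total: 6435 x 14833.

Final answer: C(15,7) D(8) = 95450355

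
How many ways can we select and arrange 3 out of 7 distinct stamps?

P(7,3) = 7!/(7-3)! = 7!/4!.

Final answer: P(7,3) = 210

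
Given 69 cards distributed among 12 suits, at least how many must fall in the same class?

By pigeonhole with 69 objects and 12 categories: ceiling(69/12).

Final answer: 6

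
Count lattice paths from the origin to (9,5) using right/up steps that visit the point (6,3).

Paths (0,0)->(6,3): C(9,3) = 84.
Paths (6,3)->(9,5): C(5,2) = 10.
By multiplication principle: 84 x 10.

Final answer: 840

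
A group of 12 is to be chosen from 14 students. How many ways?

C(14,12) = 14!/(12! x 2!).

Final answer: \binom{14}{12} = 91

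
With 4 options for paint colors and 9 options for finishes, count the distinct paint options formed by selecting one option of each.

By the multiplication principle: 4 x 9.

Final answer: 36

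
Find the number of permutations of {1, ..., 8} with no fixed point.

Use the recurrence D(n) = (n-1)(D(n-1) + D(n-2)) with D(0)=1, D(1)=0.
Building up: D(2)=1, D(3)=2, D(4)=9, D(5)=44, D(6)=265, D(7)=1854.
D(8) = 7 x (D(7) + D(6)) = 7 x (1854 + 265).

Final answer: D(8) = 14833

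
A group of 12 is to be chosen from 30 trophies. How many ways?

C(30,12) = 30!/(12! x 18!).

Final answer: \binom{30}{12} = 86493225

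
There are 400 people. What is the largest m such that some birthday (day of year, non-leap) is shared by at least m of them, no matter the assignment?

There are 365 possible values for birthday (day of year, non-leap). With 400 people and 365 categories, by pigeonhole: ceiling(400/365).

Final answer: 2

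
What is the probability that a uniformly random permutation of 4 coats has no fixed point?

Use the recurrence D(n) = (n-1)(D(n-1) + D(n-2)) with D(0)=1, D(1)=0.
Building up: D(2)=1, D(3)=2, D(4)=9.
Total arrangements: 4! = 24.
Probability = D(4)/4! = 3/8.

Final answer: D(4)/4! = 9/24 = 0.375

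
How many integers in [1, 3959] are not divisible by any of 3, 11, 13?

|div by 3|=1319, |div by 11|=359, |div by 13|=304.
|div by 3&11|=119, |div by 3&13|=101, |div by 11&13|=27, |div by all|=9.
By inclusion-exclusion, divisible by at least one: 1319+359+304-119-101-27+9 = 1744.
Not divisible by any: 3959 - 1744.

Final answer: 2215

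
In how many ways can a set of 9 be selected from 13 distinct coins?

C(13,9) = 13!/(9! x 4!).

Final answer: \binom{13}{9} = 715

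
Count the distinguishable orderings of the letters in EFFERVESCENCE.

Letters (C:2, E:5, F:2, N:1, R:1, S:1, V:1). Total letters: 13.
Permutations = 13!/(5! x 2! x 2!).

Final answer: 12972960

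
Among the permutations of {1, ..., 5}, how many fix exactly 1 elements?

Choose which 1 elements are fixed: C(5,1) = 5.
Derange the remaining 4 using D(j) = (j-1)(D(j-1) + D(j-2)), D(0)=1, D(1)=0: D(2)=1, D(3)=2, D(4)=9.
Total: 5 x 9.

Final answer: C(5,1) D(4) = 45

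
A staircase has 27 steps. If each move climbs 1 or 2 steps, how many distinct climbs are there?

Condition on the final move: it is a 1-step (f(n-1) ways to get there) or a 2-step (f(n-2) ways), so f(n) = f(n-1) + f(n-2), with f(1)=1, f(2)=2.
Building up term by term: f(1)=1, f(2)=2, f(3)=3, f(4)=5, f(5)=8, f(6)=13, f(7)=21, f(8)=34, f(9)=55, f(10)=89, f(11)=144, f(12)=233, f(13)=377, f(14)=610, f(15)=987, f(16)=1597, f(17)=2584, f(18)=4181, f(19)=6765, f(20)=10946, f(21)=17711, f(22)=28657, f(23)=46368, f(24)=75025, f(25)=121393, f(26)=196418, f(27)=317811.

Final answer: 317811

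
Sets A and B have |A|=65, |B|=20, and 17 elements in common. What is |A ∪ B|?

|A union B| = |A| + |B| - |A intersect B| = 65 + 20 - 17.

Final answer: 68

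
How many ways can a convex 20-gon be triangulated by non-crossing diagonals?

This is a standard Catalan-number count: the answer is C_n. Here n = 20 - 2 = 18.
C_n = (2n)!/(n!(n+1)!), so C_{18} = 36!/(18! x 19!) = C(36,18)/19 = 9075135300/19.

Final answer: C_{18} = 477638700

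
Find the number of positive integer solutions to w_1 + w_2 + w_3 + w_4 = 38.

Substitute w'_i = w_i - 1 (so w'_i >= 0). Then sum w'_i = 38 - 4 = 34.
Stars and bars: C(34+4-1, 4-1) = C(37,3).

Final answer: C(37,3) = 7770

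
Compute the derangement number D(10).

D(n) = (n-1)(D(n-1) + D(n-2)), D(0)=1, D(1)=0.
Building up: D(2)=1, D(3)=2, D(4)=9, D(5)=44, D(6)=265, D(7)=1854, D(8)=14833, D(9)=133496.
D(10) = 9 x (D(9) + D(8)) = 9 x (133496 + 14833).

Final answer: D(10) = 1334961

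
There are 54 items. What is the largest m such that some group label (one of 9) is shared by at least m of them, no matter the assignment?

There are 9 possible values for group label (one of 9). With 54 items and 9 categories, by pigeonhole: ceiling(54/9).

Final answer: 6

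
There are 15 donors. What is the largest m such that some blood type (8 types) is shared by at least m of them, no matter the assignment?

There are 8 possible values for blood type (8 types). With 15 donors and 8 categories, by pigeonhole: ceiling(15/8).

Final answer: 2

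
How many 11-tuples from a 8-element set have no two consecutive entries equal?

Let g(n) count such strings. g(1) = 8, and each valid string of length n-1 extends in 7 ways (any symbol but the last), so g(n) = 7 g(n-1).
Total: g(11) = 8 x 7^10.

Final answer: 8 x 7^{10} = 2259801992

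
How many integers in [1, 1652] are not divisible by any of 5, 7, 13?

|div by 5|=330, |div by 7|=236, |div by 13|=127.
|div by 5&7|=47, |div by 5&13|=25, |div by 7&13|=18, |div by all|=3.
By inclusion-exclusion, divisible by at least one: 330+236+127-47-25-18+3 = 606.
Not divisible by any: 1652 - 606.

Final answer: 1046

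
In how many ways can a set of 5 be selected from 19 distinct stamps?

C(19,5) = 19!/(5! x 14!).

Final answer: \binom{19}{5} = 11628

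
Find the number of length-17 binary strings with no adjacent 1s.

Let a(n) count valid strings. If the last bit is 0 the prefix is any valid string of length n-1; if it is 1 the string must end in 01 with a valid prefix of length n-2. So a(n) = a(n-1) + a(n-2), a(1)=2, a(2)=3.
Computing successive values: a(1)=2, a(2)=3, a(3)=5, a(4)=8, a(5)=13, a(6)=21, a(7)=34, a(8)=55, a(9)=89, a(10)=144, a(11)=233, a(12)=377, a(13)=610, a(14)=987, a(15)=1597, a(16)=2584, a(17)=4181.

Final answer: 4181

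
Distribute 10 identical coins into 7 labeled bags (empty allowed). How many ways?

Stars and bars: C(n+k-1, k-1) = C(16,6).

Final answer: C(16,6) = 8008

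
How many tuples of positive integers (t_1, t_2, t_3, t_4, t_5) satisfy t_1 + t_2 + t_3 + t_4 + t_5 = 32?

Substitute t'_i = t_i - 1 (so t'_i >= 0). Then sum t'_i = 32 - 5 = 27.
Stars and bars: C(27+5-1, 5-1) = C(31,4).

Final answer: C(31,4) = 31465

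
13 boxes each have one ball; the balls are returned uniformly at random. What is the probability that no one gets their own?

D(n) = (n-1)(D(n-1) + D(n-2)), D(0)=1, D(1)=0.
Building up: D(2)=1, D(3)=2, D(4)=9, D(5)=44, D(6)=265, D(7)=1854, D(8)=14833, D(9)=133496, D(10)=1334961, D(11)=14684570, D(12)=176214841, D(13)=2290792932.
Total arrangements: 13! = 6227020800.
Probability = D(13)/13! = 63633137/172972800.

Final answer: D(13)/13! = 2290792932/6227020800 = 0.367879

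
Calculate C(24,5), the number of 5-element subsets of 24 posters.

C(24,5) = 24!/(5! x (24-5)!).

Final answer: C(24,5) = 42504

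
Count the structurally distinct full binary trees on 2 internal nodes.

This is a standard Catalan-number count: the answer is C_n. Here n = 2.
C_n = C(2n,n) - C(2n,n+1), so C_{2} = C(4,2) - C(4,3) = 6 - 4.

Final answer: C_{2} = 2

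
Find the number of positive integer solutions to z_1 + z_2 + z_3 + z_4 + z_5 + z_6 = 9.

Substitute z'_i = z_i - 1 (so z'_i >= 0). Then sum z'_i = 9 - 6 = 3.
Stars and bars: C(3+6-1, 6-1) = C(8,5).

Final answer: C(8,5) = 56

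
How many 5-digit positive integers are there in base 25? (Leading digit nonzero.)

These are the integers in [25^4, 25^5), so the count is 25^5 - 25^4 = 24 x 25^4.

Final answer: 9375000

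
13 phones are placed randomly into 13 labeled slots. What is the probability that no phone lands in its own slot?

D(n) = (n-1)(D(n-1) + D(n-2)), D(0)=1, D(1)=0.
Building up: D(2)=1, D(3)=2, D(4)=9, D(5)=44, D(6)=265, D(7)=1854, D(8)=14833, D(9)=133496, D(10)=1334961, D(11)=14684570, D(12)=176214841, D(13)=2290792932.
Total arrangements: 13! = 6227020800.
Probability = D(13)/13! = 63633137/172972800.

Final answer: D(13)/13! = 2290792932/6227020800 = 0.367879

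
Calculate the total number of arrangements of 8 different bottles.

The number of ways to arrange 8 distinct objects is 8!.

Final answer: 8! = 40320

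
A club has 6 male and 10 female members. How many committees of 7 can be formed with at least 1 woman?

Sum over valid woman counts:
C(10,1)C(6,6) = 10
C(10,2)C(6,5) = 270
C(10,3)C(6,4) = 1800
C(10,4)C(6,3) = 4200
C(10,5)C(6,2) = 3780
C(10,6)C(6,1) = 1260
C(10,7)C(6,0) = 120
Total: 10 + 270 + 1800 + 4200 + 3780 + 1260 + 120.

Final answer: 11440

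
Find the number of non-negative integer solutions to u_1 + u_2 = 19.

Stars and bars with 19 stars and 1 bars:
C(19+2-1, 2-1) = C(20,1).

Final answer: C(20,1) = 20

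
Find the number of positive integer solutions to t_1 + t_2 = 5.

Substitute t'_i = t_i - 1 (so t'_i >= 0). Then sum t'_i = 5 - 2 = 3.
Stars and bars: C(3+2-1, 2-1) = C(4,1).

Final answer: C(4,1) = 4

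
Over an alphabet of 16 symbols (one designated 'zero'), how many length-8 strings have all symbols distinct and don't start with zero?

First digit: 15 (nonzero). Second: 15 (not first). Third: 14, etc.
Total: 15 x 15 x 14 x 13 x 12 x 11 x 10 x 9.

Final answer: 486486000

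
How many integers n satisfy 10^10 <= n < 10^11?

These are the integers in [10^10, 10^11), so the count is 10^11 - 10^10 = 9 x 10^10.

Final answer: 90000000000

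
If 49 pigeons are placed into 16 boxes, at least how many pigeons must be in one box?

By the pigeonhole principle: ceiling(49/16).

Final answer: 4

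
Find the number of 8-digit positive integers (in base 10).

These are the integers in [10^7, 10^8), so the count is 10^8 - 10^7 = 9 x 10^7.

Final answer: 90000000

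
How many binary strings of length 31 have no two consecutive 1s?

Let a(n) count valid strings. If the last bit is 0 the prefix is any valid string of length n-1; if it is 1 the string must end in 01 with a valid prefix of length n-2. So a(n) = a(n-1) + a(n-2), a(1)=2, a(2)=3.
Computing successive values: a(1)=2, a(2)=3, a(3)=5, a(4)=8, a(5)=13, a(6)=21, a(7)=34, a(8)=55, a(9)=89, a(10)=144, a(11)=233, a(12)=377, a(13)=610, a(14)=987, a(15)=1597, a(16)=2584, a(17)=4181, a(18)=6765, a(19)=10946, a(20)=17711, a(21)=28657, a(22)=46368, a(23)=75025, a(24)=121393, a(25)=196418, a(26)=317811, a(27)=514229, a(28)=832040, a(29)=1346269, a(30)=2178309, a(31)=3524578.

Final answer: 3524578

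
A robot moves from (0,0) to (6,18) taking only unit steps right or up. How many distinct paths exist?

Each path has 6 right steps and 18 up steps in some order (24 steps total).
Choose which 18 of the 24 steps are up: C(24,18).

Final answer: C(24,18) = 134596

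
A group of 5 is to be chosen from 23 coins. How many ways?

C(23,5) = 23!/(5! x 18!).

Final answer: \binom{23}{5} = 33649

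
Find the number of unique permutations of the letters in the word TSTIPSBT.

Letters (B:1, I:1, P:1, S:2, T:3). Total letters: 8.
Permutations = 8!/(3! x 2!).

Final answer: 3360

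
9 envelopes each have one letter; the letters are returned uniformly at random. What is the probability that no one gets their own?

Use the recurrence D(n) = (n-1)(D(n-1) + D(n-2)) with D(0)=1, D(1)=0.
Building up: D(2)=1, D(3)=2, D(4)=9, D(5)=44, D(6)=265, D(7)=1854, D(8)=14833, D(9)=133496.
Total arrangements: 9! = 362880.
Probability = D(9)/9! = 16687/45360.

Final answer: D(9)/9! = 133496/362880 = 0.367879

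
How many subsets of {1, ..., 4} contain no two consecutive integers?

Condition on whether n belongs to the subset: if not, any valid subset of {1, ..., n-1} works (a(n-1)); if so, n-1 is excluded and the rest is a valid subset of {1, ..., n-2} (a(n-2)). Hence a(n) = a(n-1) + a(n-2), a(1)=2, a(2)=3.
Iterating the recurrence: a(1)=2, a(2)=3, a(3)=5, a(4)=8.

Final answer: 8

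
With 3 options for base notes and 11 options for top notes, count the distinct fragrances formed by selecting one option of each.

By the multiplication principle: 3 x 11.

Final answer: 33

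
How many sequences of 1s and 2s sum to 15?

Condition on the final move: it is a 1-step (f(n-1) ways to get there) or a 2-step (f(n-2) ways), so f(n) = f(n-1) + f(n-2), with f(1)=1, f(2)=2.
Iterating the recurrence: f(1)=1, f(2)=2, f(3)=3, f(4)=5, f(5)=8, f(6)=13, f(7)=21, f(8)=34, f(9)=55, f(10)=89, f(11)=144, f(12)=233, f(13)=377, f(14)=610, f(15)=987.

Final answer: 987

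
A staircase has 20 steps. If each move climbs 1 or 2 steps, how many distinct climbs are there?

Condition on the final move: it is a 1-step (f(n-1) ways to get there) or a 2-step (f(n-2) ways), so f(n) = f(n-1) + f(n-2), with f(1)=1, f(2)=2.
Iterating the recurrence: f(1)=1, f(2)=2, f(3)=3, f(4)=5, f(5)=8, f(6)=13, f(7)=21, f(8)=34, f(9)=55, f(10)=89, f(11)=144, f(12)=233, f(13)=377, f(14)=610, f(15)=987, f(16)=1597, f(17)=2584, f(18)=4181, f(19)=6765, f(20)=10946.

Final answer: 10946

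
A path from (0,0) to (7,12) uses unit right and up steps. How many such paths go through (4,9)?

Paths (0,0)->(4,9): C(13,9) = 715.
Paths (4,9)->(7,12): C(6,3) = 20.
By multiplication principle: 715 x 20.

Final answer: 14300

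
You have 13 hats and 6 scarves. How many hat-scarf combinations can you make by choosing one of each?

By the multiplication principle: 13 x 6.

Final answer: 78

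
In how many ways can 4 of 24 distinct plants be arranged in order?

P(24,4) = 24!/(24-4)! = 24!/20!.

Final answer: P(24,4) = 255024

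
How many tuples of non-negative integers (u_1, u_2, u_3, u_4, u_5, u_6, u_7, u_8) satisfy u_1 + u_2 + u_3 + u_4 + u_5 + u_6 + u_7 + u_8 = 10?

Stars and bars with 10 stars and 7 bars:
C(10+8-1, 8-1) = C(17,7).

Final answer: C(17,7) = 19448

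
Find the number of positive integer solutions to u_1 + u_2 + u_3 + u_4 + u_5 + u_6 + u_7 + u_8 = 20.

Substitute u'_i = u_i - 1 (so u'_i >= 0). Then sum u'_i = 20 - 8 = 12.
Stars and bars: C(12+8-1, 8-1) = C(19,7).

Final answer: C(19,7) = 50388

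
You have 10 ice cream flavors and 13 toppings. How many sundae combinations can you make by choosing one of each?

By the multiplication principle: 10 x 13.

Final answer: 130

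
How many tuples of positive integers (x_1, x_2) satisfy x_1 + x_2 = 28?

Substitute x'_i = x_i - 1 (so x'_i >= 0). Then sum x'_i = 28 - 2 = 26.
Stars and bars: C(26+2-1, 2-1) = C(27,1).

Final answer: C(27,1) = 27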